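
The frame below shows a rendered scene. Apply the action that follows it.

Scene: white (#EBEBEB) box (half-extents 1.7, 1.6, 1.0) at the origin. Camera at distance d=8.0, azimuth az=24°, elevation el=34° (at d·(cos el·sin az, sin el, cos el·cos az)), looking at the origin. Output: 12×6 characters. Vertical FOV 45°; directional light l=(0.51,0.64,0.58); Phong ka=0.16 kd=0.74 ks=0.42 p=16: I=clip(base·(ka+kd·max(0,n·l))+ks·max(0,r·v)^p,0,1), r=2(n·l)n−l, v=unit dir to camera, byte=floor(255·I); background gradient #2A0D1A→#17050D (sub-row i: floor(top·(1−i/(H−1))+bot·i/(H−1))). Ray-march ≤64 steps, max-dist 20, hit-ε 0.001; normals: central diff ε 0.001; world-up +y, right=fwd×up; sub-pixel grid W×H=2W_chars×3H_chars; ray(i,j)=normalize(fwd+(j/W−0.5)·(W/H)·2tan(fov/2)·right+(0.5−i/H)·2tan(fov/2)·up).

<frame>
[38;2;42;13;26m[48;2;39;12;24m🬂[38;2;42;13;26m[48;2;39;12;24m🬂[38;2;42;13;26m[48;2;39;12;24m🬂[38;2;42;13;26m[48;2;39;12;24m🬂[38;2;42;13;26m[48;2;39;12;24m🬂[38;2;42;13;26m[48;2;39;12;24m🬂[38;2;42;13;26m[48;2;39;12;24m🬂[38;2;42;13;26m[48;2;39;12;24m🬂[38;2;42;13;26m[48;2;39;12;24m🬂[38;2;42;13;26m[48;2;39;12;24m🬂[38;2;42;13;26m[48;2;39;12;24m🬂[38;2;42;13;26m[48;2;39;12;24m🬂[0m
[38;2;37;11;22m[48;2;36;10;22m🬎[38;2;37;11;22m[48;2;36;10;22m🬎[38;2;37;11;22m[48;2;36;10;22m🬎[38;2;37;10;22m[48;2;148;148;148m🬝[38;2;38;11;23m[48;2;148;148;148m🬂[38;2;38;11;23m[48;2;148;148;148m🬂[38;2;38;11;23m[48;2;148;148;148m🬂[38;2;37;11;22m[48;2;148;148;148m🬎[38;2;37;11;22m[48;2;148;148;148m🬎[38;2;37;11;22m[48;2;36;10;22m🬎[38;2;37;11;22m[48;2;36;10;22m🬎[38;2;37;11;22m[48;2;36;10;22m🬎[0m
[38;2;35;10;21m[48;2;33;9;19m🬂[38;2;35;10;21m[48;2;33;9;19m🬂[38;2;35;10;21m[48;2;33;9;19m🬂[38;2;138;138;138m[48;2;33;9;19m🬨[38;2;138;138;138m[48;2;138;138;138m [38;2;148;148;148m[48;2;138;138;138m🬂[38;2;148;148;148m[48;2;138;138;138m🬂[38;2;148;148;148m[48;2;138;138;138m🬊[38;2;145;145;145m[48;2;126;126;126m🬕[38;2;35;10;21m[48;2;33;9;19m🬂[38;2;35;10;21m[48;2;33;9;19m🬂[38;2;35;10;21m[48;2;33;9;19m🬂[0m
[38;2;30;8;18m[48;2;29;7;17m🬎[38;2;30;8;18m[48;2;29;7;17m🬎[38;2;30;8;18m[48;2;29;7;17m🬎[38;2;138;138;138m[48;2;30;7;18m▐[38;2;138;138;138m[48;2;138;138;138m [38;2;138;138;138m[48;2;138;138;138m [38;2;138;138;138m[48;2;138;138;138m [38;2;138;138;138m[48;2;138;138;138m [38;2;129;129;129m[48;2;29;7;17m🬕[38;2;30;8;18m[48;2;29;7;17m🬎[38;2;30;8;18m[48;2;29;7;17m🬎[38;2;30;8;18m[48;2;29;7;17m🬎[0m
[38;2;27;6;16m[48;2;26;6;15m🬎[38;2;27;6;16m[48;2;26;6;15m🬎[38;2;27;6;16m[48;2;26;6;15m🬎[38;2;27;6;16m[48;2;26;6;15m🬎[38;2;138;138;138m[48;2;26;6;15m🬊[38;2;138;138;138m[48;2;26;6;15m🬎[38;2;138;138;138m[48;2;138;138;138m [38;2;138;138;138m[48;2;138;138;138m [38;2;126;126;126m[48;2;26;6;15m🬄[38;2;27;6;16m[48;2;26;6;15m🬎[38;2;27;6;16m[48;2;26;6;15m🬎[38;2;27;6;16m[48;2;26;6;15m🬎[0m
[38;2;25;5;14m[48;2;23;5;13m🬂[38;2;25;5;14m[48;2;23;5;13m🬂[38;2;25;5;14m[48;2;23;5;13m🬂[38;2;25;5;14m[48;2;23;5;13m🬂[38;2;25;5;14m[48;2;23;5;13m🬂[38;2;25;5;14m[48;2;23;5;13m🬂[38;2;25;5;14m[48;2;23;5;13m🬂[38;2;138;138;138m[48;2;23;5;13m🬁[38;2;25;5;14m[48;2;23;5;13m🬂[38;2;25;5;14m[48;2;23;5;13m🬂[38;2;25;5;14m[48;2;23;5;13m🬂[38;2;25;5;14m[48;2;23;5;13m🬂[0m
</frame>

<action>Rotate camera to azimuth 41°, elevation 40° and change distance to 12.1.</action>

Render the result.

<frame>
[38;2;42;13;26m[48;2;39;12;24m🬂[38;2;42;13;26m[48;2;39;12;24m🬂[38;2;42;13;26m[48;2;39;12;24m🬂[38;2;42;13;26m[48;2;39;12;24m🬂[38;2;42;13;26m[48;2;39;12;24m🬂[38;2;42;13;26m[48;2;39;12;24m🬂[38;2;42;13;26m[48;2;39;12;24m🬂[38;2;42;13;26m[48;2;39;12;24m🬂[38;2;42;13;26m[48;2;39;12;24m🬂[38;2;42;13;26m[48;2;39;12;24m🬂[38;2;42;13;26m[48;2;39;12;24m🬂[38;2;42;13;26m[48;2;39;12;24m🬂[0m
[38;2;37;11;22m[48;2;36;10;22m🬎[38;2;37;11;22m[48;2;36;10;22m🬎[38;2;37;11;22m[48;2;36;10;22m🬎[38;2;37;11;22m[48;2;36;10;22m🬎[38;2;37;11;22m[48;2;36;10;22m🬎[38;2;37;10;22m[48;2;148;148;148m🬝[38;2;37;11;22m[48;2;36;10;22m🬎[38;2;37;11;22m[48;2;36;10;22m🬎[38;2;37;11;22m[48;2;36;10;22m🬎[38;2;37;11;22m[48;2;36;10;22m🬎[38;2;37;11;22m[48;2;36;10;22m🬎[38;2;37;11;22m[48;2;36;10;22m🬎[0m
[38;2;35;10;21m[48;2;33;9;19m🬂[38;2;35;10;21m[48;2;33;9;19m🬂[38;2;35;10;21m[48;2;33;9;19m🬂[38;2;35;10;21m[48;2;33;9;19m🬂[38;2;141;141;141m[48;2;34;9;20m▐[38;2;148;148;148m[48;2;138;138;138m🬎[38;2;148;148;148m[48;2;148;148;148m [38;2;35;10;21m[48;2;142;142;142m🬂[38;2;35;10;21m[48;2;33;9;19m🬂[38;2;35;10;21m[48;2;33;9;19m🬂[38;2;35;10;21m[48;2;33;9;19m🬂[38;2;35;10;21m[48;2;33;9;19m🬂[0m
[38;2;30;8;18m[48;2;29;7;17m🬎[38;2;30;8;18m[48;2;29;7;17m🬎[38;2;30;8;18m[48;2;29;7;17m🬎[38;2;30;8;18m[48;2;29;7;17m🬎[38;2;138;138;138m[48;2;29;7;17m🬉[38;2;138;138;138m[48;2;138;138;138m [38;2;138;138;138m[48;2;138;138;138m [38;2;126;126;126m[48;2;126;126;126m [38;2;30;8;18m[48;2;29;7;17m🬎[38;2;30;8;18m[48;2;29;7;17m🬎[38;2;30;8;18m[48;2;29;7;17m🬎[38;2;30;8;18m[48;2;29;7;17m🬎[0m
[38;2;27;6;16m[48;2;26;6;15m🬎[38;2;27;6;16m[48;2;26;6;15m🬎[38;2;27;6;16m[48;2;26;6;15m🬎[38;2;27;6;16m[48;2;26;6;15m🬎[38;2;27;6;16m[48;2;26;6;15m🬎[38;2;138;138;138m[48;2;26;6;15m🬁[38;2;138;138;138m[48;2;26;6;15m🬊[38;2;126;126;126m[48;2;26;6;15m🬀[38;2;27;6;16m[48;2;26;6;15m🬎[38;2;27;6;16m[48;2;26;6;15m🬎[38;2;27;6;16m[48;2;26;6;15m🬎[38;2;27;6;16m[48;2;26;6;15m🬎[0m
[38;2;25;5;14m[48;2;23;5;13m🬂[38;2;25;5;14m[48;2;23;5;13m🬂[38;2;25;5;14m[48;2;23;5;13m🬂[38;2;25;5;14m[48;2;23;5;13m🬂[38;2;25;5;14m[48;2;23;5;13m🬂[38;2;25;5;14m[48;2;23;5;13m🬂[38;2;25;5;14m[48;2;23;5;13m🬂[38;2;25;5;14m[48;2;23;5;13m🬂[38;2;25;5;14m[48;2;23;5;13m🬂[38;2;25;5;14m[48;2;23;5;13m🬂[38;2;25;5;14m[48;2;23;5;13m🬂[38;2;25;5;14m[48;2;23;5;13m🬂[0m
</frame>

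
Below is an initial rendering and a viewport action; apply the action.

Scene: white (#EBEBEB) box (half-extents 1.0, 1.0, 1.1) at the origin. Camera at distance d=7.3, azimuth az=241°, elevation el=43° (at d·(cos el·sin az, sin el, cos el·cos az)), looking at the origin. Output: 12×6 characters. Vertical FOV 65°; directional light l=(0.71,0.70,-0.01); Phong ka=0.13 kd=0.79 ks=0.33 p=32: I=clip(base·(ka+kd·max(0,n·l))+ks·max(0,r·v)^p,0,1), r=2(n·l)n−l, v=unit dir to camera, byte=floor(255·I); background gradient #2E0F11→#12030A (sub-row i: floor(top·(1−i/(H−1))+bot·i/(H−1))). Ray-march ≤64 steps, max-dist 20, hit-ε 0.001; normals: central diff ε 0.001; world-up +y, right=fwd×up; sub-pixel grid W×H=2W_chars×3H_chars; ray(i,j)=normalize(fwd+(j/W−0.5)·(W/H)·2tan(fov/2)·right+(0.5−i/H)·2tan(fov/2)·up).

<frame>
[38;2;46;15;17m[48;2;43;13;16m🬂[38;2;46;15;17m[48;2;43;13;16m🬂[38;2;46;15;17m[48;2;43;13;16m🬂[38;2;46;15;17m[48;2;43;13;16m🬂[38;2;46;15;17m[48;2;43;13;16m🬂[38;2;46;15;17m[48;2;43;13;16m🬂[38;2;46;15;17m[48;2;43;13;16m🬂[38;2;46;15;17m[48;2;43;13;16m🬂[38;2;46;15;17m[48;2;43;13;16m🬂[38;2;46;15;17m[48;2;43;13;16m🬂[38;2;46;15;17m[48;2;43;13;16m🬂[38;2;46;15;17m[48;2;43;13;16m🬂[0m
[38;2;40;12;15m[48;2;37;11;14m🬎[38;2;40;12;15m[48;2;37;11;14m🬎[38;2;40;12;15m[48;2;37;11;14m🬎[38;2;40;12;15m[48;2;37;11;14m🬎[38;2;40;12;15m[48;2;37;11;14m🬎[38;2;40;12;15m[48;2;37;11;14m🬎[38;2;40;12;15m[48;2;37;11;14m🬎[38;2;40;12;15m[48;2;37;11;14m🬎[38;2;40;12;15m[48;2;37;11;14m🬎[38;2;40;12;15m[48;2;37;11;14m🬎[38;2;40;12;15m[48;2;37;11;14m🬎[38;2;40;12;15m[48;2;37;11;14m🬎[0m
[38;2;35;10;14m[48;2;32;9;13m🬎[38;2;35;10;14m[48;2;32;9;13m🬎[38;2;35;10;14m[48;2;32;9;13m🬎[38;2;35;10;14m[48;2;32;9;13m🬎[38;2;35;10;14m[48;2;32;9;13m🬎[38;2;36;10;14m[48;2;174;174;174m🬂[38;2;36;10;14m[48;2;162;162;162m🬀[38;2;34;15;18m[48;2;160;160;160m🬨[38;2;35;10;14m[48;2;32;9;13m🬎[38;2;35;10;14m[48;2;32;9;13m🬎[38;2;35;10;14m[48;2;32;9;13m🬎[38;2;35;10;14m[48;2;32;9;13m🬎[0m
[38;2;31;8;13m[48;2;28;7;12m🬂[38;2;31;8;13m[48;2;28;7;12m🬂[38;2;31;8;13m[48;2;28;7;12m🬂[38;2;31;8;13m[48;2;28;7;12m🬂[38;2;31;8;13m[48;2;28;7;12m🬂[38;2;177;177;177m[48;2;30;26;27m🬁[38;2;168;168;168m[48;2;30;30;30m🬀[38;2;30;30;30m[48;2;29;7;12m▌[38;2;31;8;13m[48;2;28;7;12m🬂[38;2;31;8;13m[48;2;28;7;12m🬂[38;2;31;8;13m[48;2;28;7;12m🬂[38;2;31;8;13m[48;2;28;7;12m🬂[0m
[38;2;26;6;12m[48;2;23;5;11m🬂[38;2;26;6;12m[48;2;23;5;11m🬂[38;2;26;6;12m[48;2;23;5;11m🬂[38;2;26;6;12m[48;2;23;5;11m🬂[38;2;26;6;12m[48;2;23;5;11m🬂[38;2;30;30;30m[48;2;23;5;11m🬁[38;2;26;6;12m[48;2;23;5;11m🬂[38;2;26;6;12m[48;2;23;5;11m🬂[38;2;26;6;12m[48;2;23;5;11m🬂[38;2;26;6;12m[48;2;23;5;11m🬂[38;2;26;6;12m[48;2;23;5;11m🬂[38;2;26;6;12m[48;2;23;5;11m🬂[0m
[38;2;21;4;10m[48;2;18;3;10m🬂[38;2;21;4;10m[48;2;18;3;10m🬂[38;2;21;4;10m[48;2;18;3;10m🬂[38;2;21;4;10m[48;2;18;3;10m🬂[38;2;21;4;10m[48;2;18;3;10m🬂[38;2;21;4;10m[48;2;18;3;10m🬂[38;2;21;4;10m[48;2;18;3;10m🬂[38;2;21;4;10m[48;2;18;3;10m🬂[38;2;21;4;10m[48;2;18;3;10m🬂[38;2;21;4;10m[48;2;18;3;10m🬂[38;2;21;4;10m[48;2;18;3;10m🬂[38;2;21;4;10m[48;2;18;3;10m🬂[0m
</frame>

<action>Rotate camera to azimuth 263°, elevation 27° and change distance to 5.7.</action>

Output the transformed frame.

<frame>
[38;2;46;15;17m[48;2;43;13;16m🬂[38;2;46;15;17m[48;2;43;13;16m🬂[38;2;46;15;17m[48;2;43;13;16m🬂[38;2;46;15;17m[48;2;43;13;16m🬂[38;2;46;15;17m[48;2;43;13;16m🬂[38;2;46;15;17m[48;2;43;13;16m🬂[38;2;46;15;17m[48;2;43;13;16m🬂[38;2;46;15;17m[48;2;43;13;16m🬂[38;2;46;15;17m[48;2;43;13;16m🬂[38;2;46;15;17m[48;2;43;13;16m🬂[38;2;46;15;17m[48;2;43;13;16m🬂[38;2;46;15;17m[48;2;43;13;16m🬂[0m
[38;2;40;12;15m[48;2;37;11;14m🬎[38;2;40;12;15m[48;2;37;11;14m🬎[38;2;40;12;15m[48;2;37;11;14m🬎[38;2;40;12;15m[48;2;37;11;14m🬎[38;2;40;12;15m[48;2;37;11;14m🬎[38;2;40;12;15m[48;2;37;11;14m🬎[38;2;40;12;15m[48;2;37;11;14m🬎[38;2;40;12;15m[48;2;37;11;14m🬎[38;2;40;12;15m[48;2;37;11;14m🬎[38;2;40;12;15m[48;2;37;11;14m🬎[38;2;40;12;15m[48;2;37;11;14m🬎[38;2;40;12;15m[48;2;37;11;14m🬎[0m
[38;2;35;10;14m[48;2;32;9;13m🬎[38;2;35;10;14m[48;2;32;9;13m🬎[38;2;35;10;14m[48;2;32;9;13m🬎[38;2;35;10;14m[48;2;32;9;13m🬎[38;2;162;162;162m[48;2;33;13;17m🬇[38;2;162;162;162m[48;2;30;30;30m🬎[38;2;161;161;161m[48;2;30;30;30m🬎[38;2;32;23;24m[48;2;160;160;160m🬯[38;2;35;10;14m[48;2;32;9;13m🬎[38;2;35;10;14m[48;2;32;9;13m🬎[38;2;35;10;14m[48;2;32;9;13m🬎[38;2;35;10;14m[48;2;32;9;13m🬎[0m
[38;2;31;8;13m[48;2;28;7;12m🬂[38;2;31;8;13m[48;2;28;7;12m🬂[38;2;31;8;13m[48;2;28;7;12m🬂[38;2;31;8;13m[48;2;28;7;12m🬂[38;2;30;30;30m[48;2;28;7;12m🬁[38;2;30;30;30m[48;2;30;30;30m [38;2;30;30;30m[48;2;30;30;30m [38;2;30;30;30m[48;2;30;30;30m [38;2;31;8;13m[48;2;28;7;12m🬂[38;2;31;8;13m[48;2;28;7;12m🬂[38;2;31;8;13m[48;2;28;7;12m🬂[38;2;31;8;13m[48;2;28;7;12m🬂[0m
[38;2;26;6;12m[48;2;23;5;11m🬂[38;2;26;6;12m[48;2;23;5;11m🬂[38;2;26;6;12m[48;2;23;5;11m🬂[38;2;26;6;12m[48;2;23;5;11m🬂[38;2;26;6;12m[48;2;23;5;11m🬂[38;2;30;30;30m[48;2;23;5;11m🬂[38;2;30;30;30m[48;2;23;5;11m🬂[38;2;30;30;30m[48;2;23;5;11m🬂[38;2;26;6;12m[48;2;23;5;11m🬂[38;2;26;6;12m[48;2;23;5;11m🬂[38;2;26;6;12m[48;2;23;5;11m🬂[38;2;26;6;12m[48;2;23;5;11m🬂[0m
[38;2;21;4;10m[48;2;18;3;10m🬂[38;2;21;4;10m[48;2;18;3;10m🬂[38;2;21;4;10m[48;2;18;3;10m🬂[38;2;21;4;10m[48;2;18;3;10m🬂[38;2;21;4;10m[48;2;18;3;10m🬂[38;2;21;4;10m[48;2;18;3;10m🬂[38;2;21;4;10m[48;2;18;3;10m🬂[38;2;21;4;10m[48;2;18;3;10m🬂[38;2;21;4;10m[48;2;18;3;10m🬂[38;2;21;4;10m[48;2;18;3;10m🬂[38;2;21;4;10m[48;2;18;3;10m🬂[38;2;21;4;10m[48;2;18;3;10m🬂[0m
</frame>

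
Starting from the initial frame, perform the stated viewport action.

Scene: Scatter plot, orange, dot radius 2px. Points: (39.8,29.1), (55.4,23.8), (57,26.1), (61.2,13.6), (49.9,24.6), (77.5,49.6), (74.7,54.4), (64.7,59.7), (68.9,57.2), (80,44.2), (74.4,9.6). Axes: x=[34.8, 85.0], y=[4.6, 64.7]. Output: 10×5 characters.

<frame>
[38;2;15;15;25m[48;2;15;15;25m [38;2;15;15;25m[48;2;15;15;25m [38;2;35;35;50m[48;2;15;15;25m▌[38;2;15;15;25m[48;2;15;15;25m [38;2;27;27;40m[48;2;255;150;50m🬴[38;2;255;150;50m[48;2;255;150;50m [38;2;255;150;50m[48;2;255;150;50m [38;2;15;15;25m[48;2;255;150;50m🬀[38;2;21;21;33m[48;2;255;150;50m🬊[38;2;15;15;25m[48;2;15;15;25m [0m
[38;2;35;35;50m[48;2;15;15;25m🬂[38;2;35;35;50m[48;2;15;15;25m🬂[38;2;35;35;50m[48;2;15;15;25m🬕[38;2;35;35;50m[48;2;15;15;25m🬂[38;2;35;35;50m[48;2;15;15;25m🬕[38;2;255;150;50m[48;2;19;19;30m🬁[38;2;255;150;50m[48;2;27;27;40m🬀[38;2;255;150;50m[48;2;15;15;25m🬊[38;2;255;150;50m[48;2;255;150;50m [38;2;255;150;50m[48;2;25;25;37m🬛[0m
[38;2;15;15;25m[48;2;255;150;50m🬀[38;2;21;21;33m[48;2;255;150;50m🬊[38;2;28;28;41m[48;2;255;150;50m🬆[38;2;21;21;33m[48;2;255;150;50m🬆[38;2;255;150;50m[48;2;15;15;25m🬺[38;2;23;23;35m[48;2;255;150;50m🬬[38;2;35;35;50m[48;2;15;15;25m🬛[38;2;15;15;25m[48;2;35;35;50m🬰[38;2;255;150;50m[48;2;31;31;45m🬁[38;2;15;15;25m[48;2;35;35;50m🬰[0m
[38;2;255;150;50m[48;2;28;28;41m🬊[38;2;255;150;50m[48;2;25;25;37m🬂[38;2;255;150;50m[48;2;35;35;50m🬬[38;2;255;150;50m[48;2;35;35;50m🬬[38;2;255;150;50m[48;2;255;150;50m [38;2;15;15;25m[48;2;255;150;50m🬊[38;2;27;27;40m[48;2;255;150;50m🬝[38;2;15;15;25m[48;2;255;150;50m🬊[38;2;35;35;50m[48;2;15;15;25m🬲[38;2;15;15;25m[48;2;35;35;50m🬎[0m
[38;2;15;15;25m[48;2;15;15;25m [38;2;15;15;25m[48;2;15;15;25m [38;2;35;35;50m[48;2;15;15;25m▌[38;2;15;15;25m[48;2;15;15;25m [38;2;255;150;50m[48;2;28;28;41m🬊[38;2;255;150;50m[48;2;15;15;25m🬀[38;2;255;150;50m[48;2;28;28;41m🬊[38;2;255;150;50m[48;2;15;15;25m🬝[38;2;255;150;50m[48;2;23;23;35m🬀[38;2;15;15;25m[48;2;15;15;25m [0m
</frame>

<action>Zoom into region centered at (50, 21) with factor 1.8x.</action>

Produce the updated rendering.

<frame>
[38;2;15;15;25m[48;2;255;150;50m🬝[38;2;15;15;25m[48;2;255;150;50m🬊[38;2;35;35;50m[48;2;15;15;25m▌[38;2;15;15;25m[48;2;15;15;25m [38;2;35;35;50m[48;2;15;15;25m▌[38;2;15;15;25m[48;2;15;15;25m [38;2;35;35;50m[48;2;15;15;25m▌[38;2;15;15;25m[48;2;255;150;50m🬬[38;2;35;35;50m[48;2;15;15;25m▌[38;2;15;15;25m[48;2;15;15;25m [0m
[38;2;255;150;50m[48;2;15;15;25m🬊[38;2;255;150;50m[48;2;15;15;25m🬝[38;2;255;150;50m[48;2;27;27;40m🬀[38;2;23;23;35m[48;2;255;150;50m🬝[38;2;35;35;50m[48;2;255;150;50m🬀[38;2;255;150;50m[48;2;28;28;41m🬱[38;2;35;35;50m[48;2;255;150;50m🬀[38;2;255;150;50m[48;2;255;150;50m [38;2;255;150;50m[48;2;27;27;40m🬃[38;2;35;35;50m[48;2;15;15;25m🬂[0m
[38;2;15;15;25m[48;2;35;35;50m🬰[38;2;15;15;25m[48;2;35;35;50m🬰[38;2;35;35;50m[48;2;15;15;25m🬛[38;2;15;15;25m[48;2;35;35;50m🬰[38;2;255;150;50m[48;2;28;28;41m🬊[38;2;255;150;50m[48;2;23;23;35m🬀[38;2;255;150;50m[48;2;28;28;41m🬊[38;2;255;150;50m[48;2;23;23;35m🬀[38;2;31;31;45m[48;2;255;150;50m🬝[38;2;15;15;25m[48;2;35;35;50m🬰[0m
[38;2;15;15;25m[48;2;35;35;50m🬎[38;2;15;15;25m[48;2;35;35;50m🬎[38;2;35;35;50m[48;2;15;15;25m🬲[38;2;15;15;25m[48;2;35;35;50m🬎[38;2;35;35;50m[48;2;15;15;25m🬲[38;2;15;15;25m[48;2;35;35;50m🬎[38;2;35;35;50m[48;2;15;15;25m🬲[38;2;23;23;35m[48;2;255;150;50m🬴[38;2;255;150;50m[48;2;255;150;50m [38;2;255;150;50m[48;2;25;25;37m🬛[0m
[38;2;15;15;25m[48;2;15;15;25m [38;2;15;15;25m[48;2;15;15;25m [38;2;35;35;50m[48;2;15;15;25m▌[38;2;15;15;25m[48;2;15;15;25m [38;2;35;35;50m[48;2;15;15;25m▌[38;2;15;15;25m[48;2;15;15;25m [38;2;35;35;50m[48;2;15;15;25m▌[38;2;15;15;25m[48;2;15;15;25m [38;2;255;150;50m[48;2;27;27;40m🬁[38;2;15;15;25m[48;2;15;15;25m [0m
</frame>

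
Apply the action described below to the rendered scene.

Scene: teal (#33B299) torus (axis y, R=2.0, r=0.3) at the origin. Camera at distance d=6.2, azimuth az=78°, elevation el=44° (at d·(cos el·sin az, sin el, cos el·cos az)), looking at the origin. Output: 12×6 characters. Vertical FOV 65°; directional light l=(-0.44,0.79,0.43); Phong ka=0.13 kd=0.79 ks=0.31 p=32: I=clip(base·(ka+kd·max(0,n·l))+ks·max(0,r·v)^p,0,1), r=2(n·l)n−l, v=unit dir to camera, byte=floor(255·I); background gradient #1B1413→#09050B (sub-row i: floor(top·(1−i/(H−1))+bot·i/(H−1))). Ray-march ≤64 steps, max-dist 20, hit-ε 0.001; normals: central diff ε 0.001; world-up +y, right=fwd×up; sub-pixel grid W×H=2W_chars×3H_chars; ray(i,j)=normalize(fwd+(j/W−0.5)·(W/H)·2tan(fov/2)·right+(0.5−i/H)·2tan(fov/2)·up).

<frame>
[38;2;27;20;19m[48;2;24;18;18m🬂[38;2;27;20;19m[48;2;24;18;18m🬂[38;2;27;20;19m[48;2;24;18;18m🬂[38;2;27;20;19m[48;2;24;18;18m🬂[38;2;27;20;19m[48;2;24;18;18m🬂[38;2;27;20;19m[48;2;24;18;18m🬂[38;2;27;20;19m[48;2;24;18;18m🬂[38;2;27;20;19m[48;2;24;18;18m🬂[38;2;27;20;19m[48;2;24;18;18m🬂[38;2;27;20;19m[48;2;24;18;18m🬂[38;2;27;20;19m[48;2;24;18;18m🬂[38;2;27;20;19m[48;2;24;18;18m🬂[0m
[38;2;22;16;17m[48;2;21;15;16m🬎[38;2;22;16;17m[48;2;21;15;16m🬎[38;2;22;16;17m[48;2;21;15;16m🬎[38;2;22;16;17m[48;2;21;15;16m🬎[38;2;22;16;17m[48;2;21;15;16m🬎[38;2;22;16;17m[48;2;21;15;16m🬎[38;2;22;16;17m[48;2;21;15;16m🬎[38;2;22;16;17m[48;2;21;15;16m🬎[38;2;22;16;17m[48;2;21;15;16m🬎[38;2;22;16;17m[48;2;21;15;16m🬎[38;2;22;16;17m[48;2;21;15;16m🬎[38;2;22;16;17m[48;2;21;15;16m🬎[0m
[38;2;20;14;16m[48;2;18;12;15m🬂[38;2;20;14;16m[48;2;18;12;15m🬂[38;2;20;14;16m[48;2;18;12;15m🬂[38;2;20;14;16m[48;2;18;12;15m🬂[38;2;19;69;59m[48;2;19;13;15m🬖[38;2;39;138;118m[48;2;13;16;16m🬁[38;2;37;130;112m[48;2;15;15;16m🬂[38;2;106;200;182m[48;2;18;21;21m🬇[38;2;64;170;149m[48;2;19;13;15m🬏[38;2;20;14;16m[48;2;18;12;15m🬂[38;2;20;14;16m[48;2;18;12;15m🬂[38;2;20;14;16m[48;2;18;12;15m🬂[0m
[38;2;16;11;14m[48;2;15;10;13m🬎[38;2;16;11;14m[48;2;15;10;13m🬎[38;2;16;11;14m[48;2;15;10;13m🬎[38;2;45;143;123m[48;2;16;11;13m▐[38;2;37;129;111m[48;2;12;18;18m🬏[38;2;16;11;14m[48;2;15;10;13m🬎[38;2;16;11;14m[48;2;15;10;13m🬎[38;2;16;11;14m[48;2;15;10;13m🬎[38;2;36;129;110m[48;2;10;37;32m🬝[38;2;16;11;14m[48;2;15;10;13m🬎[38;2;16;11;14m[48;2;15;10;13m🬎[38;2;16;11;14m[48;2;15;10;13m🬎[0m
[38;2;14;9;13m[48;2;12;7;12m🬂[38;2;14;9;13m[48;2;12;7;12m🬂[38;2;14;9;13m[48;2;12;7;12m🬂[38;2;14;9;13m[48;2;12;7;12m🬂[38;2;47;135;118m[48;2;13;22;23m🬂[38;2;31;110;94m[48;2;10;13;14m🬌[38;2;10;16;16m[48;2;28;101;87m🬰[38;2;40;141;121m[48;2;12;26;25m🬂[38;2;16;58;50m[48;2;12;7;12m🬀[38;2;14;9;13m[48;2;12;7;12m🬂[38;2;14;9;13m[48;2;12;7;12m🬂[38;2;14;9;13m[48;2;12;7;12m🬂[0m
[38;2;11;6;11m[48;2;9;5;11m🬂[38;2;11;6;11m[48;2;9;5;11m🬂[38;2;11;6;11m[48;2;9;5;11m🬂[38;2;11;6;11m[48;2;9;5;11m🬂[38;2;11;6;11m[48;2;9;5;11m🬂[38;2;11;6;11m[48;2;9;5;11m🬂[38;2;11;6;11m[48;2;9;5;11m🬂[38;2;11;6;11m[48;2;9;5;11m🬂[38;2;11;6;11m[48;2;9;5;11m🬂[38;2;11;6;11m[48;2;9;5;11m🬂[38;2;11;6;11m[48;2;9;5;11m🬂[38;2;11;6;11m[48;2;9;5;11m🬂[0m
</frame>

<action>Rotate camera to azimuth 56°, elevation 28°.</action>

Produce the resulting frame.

<frame>
[38;2;27;20;19m[48;2;24;18;18m🬂[38;2;27;20;19m[48;2;24;18;18m🬂[38;2;27;20;19m[48;2;24;18;18m🬂[38;2;27;20;19m[48;2;24;18;18m🬂[38;2;27;20;19m[48;2;24;18;18m🬂[38;2;27;20;19m[48;2;24;18;18m🬂[38;2;27;20;19m[48;2;24;18;18m🬂[38;2;27;20;19m[48;2;24;18;18m🬂[38;2;27;20;19m[48;2;24;18;18m🬂[38;2;27;20;19m[48;2;24;18;18m🬂[38;2;27;20;19m[48;2;24;18;18m🬂[38;2;27;20;19m[48;2;24;18;18m🬂[0m
[38;2;22;16;17m[48;2;21;15;16m🬎[38;2;22;16;17m[48;2;21;15;16m🬎[38;2;22;16;17m[48;2;21;15;16m🬎[38;2;22;16;17m[48;2;21;15;16m🬎[38;2;22;16;17m[48;2;21;15;16m🬎[38;2;22;16;17m[48;2;21;15;16m🬎[38;2;22;16;17m[48;2;21;15;16m🬎[38;2;22;16;17m[48;2;21;15;16m🬎[38;2;22;16;17m[48;2;21;15;16m🬎[38;2;22;16;17m[48;2;21;15;16m🬎[38;2;22;16;17m[48;2;21;15;16m🬎[38;2;22;16;17m[48;2;21;15;16m🬎[0m
[38;2;20;14;16m[48;2;18;12;15m🬂[38;2;20;14;16m[48;2;18;12;15m🬂[38;2;20;14;16m[48;2;18;12;15m🬂[38;2;20;14;16m[48;2;18;12;15m🬂[38;2;16;15;16m[48;2;26;93;80m🬬[38;2;35;123;106m[48;2;16;15;16m🬋[38;2;33;117;101m[48;2;19;13;15m🬋[38;2;35;123;106m[48;2;16;16;16m🬢[38;2;44;155;133m[48;2;19;13;15m🬏[38;2;20;14;16m[48;2;18;12;15m🬂[38;2;20;14;16m[48;2;18;12;15m🬂[38;2;20;14;16m[48;2;18;12;15m🬂[0m
[38;2;16;11;14m[48;2;15;10;13m🬎[38;2;16;11;14m[48;2;15;10;13m🬎[38;2;16;11;14m[48;2;15;10;13m🬎[38;2;36;128;109m[48;2;16;11;13m▐[38;2;13;15;15m[48;2;43;132;114m🬊[38;2;16;11;14m[48;2;37;129;111m🬎[38;2;16;11;13m[48;2;39;137;118m🬝[38;2;16;11;14m[48;2;35;123;106m🬎[38;2;38;136;116m[48;2;15;55;46m🬆[38;2;16;11;14m[48;2;15;10;13m🬎[38;2;16;11;14m[48;2;15;10;13m🬎[38;2;16;11;14m[48;2;15;10;13m🬎[0m
[38;2;14;9;13m[48;2;12;7;12m🬂[38;2;14;9;13m[48;2;12;7;12m🬂[38;2;14;9;13m[48;2;12;7;12m🬂[38;2;14;9;13m[48;2;12;7;12m🬂[38;2;19;69;59m[48;2;11;10;13m🬁[38;2;23;83;72m[48;2;12;7;12m🬂[38;2;21;73;63m[48;2;12;7;12m🬂[38;2;12;44;37m[48;2;11;10;13m🬀[38;2;6;23;19m[48;2;12;7;12m🬀[38;2;14;9;13m[48;2;12;7;12m🬂[38;2;14;9;13m[48;2;12;7;12m🬂[38;2;14;9;13m[48;2;12;7;12m🬂[0m
[38;2;11;6;11m[48;2;9;5;11m🬂[38;2;11;6;11m[48;2;9;5;11m🬂[38;2;11;6;11m[48;2;9;5;11m🬂[38;2;11;6;11m[48;2;9;5;11m🬂[38;2;11;6;11m[48;2;9;5;11m🬂[38;2;11;6;11m[48;2;9;5;11m🬂[38;2;11;6;11m[48;2;9;5;11m🬂[38;2;11;6;11m[48;2;9;5;11m🬂[38;2;11;6;11m[48;2;9;5;11m🬂[38;2;11;6;11m[48;2;9;5;11m🬂[38;2;11;6;11m[48;2;9;5;11m🬂[38;2;11;6;11m[48;2;9;5;11m🬂[0m
</frame>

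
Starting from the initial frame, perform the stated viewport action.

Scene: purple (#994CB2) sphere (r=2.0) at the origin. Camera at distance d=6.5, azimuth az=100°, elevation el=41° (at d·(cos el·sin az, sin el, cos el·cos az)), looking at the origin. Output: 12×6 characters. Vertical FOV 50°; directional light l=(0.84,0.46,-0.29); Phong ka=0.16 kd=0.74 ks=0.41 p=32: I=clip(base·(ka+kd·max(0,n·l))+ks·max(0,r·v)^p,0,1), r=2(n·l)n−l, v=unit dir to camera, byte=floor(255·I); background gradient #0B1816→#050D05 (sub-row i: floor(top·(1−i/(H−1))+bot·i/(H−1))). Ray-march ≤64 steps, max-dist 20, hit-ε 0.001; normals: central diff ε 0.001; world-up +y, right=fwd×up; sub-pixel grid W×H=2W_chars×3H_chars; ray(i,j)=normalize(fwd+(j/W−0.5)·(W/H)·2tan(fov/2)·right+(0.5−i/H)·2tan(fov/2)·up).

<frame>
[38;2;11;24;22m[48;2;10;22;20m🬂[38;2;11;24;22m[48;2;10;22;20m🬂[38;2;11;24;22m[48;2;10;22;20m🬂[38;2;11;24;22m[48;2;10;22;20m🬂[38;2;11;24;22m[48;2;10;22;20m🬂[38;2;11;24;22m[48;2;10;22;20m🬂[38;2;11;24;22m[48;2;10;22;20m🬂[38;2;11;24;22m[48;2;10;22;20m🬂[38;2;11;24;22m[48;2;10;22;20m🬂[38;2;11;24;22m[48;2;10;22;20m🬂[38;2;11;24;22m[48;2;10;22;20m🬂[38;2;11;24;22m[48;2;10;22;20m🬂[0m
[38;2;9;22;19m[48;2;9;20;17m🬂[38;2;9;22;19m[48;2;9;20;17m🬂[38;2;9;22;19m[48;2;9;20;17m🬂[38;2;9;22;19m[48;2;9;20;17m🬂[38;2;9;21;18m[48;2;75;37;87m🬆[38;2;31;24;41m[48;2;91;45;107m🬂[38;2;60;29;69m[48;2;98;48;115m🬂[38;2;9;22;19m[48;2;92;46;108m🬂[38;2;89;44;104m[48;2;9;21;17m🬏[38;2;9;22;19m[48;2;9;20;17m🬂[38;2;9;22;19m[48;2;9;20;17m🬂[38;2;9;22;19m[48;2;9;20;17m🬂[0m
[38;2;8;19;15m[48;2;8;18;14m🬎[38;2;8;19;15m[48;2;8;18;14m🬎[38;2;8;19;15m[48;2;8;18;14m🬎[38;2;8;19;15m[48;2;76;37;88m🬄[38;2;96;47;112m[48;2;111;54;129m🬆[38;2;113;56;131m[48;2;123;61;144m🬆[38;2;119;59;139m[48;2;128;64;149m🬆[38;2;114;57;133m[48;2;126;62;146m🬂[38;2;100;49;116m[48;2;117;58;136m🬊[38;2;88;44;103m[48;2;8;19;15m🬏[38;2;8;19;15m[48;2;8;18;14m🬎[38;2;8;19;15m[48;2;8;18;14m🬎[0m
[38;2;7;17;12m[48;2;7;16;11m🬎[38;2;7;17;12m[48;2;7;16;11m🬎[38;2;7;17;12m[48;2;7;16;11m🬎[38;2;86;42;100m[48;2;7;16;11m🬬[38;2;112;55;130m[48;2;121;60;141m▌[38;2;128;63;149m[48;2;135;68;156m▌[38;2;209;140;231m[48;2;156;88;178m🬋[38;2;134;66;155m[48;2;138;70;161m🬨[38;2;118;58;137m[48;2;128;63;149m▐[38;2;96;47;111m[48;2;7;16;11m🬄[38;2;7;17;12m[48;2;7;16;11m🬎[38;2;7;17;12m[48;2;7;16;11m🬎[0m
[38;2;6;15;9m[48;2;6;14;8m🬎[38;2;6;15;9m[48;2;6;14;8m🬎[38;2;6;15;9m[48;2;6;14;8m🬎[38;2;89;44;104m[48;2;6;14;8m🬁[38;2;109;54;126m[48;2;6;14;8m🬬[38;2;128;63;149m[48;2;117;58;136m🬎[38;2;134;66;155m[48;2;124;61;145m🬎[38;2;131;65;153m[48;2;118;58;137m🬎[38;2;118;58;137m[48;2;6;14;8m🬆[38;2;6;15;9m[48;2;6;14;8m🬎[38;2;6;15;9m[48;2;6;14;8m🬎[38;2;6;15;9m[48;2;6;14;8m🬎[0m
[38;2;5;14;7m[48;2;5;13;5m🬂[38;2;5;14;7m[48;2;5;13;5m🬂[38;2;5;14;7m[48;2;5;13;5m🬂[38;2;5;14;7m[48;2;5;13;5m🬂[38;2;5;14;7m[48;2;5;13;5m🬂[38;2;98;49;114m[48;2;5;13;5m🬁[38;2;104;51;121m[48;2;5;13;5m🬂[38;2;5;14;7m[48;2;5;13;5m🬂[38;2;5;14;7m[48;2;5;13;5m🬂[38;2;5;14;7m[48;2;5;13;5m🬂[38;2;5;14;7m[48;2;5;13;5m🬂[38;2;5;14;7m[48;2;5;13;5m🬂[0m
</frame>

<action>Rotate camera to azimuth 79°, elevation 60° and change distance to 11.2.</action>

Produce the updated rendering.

<frame>
[38;2;11;24;22m[48;2;10;22;20m🬂[38;2;11;24;22m[48;2;10;22;20m🬂[38;2;11;24;22m[48;2;10;22;20m🬂[38;2;11;24;22m[48;2;10;22;20m🬂[38;2;11;24;22m[48;2;10;22;20m🬂[38;2;11;24;22m[48;2;10;22;20m🬂[38;2;11;24;22m[48;2;10;22;20m🬂[38;2;11;24;22m[48;2;10;22;20m🬂[38;2;11;24;22m[48;2;10;22;20m🬂[38;2;11;24;22m[48;2;10;22;20m🬂[38;2;11;24;22m[48;2;10;22;20m🬂[38;2;11;24;22m[48;2;10;22;20m🬂[0m
[38;2;9;22;19m[48;2;9;20;17m🬂[38;2;9;22;19m[48;2;9;20;17m🬂[38;2;9;22;19m[48;2;9;20;17m🬂[38;2;9;22;19m[48;2;9;20;17m🬂[38;2;9;22;19m[48;2;9;20;17m🬂[38;2;9;22;19m[48;2;9;20;17m🬂[38;2;9;22;19m[48;2;9;20;17m🬂[38;2;9;22;19m[48;2;9;20;17m🬂[38;2;9;22;19m[48;2;9;20;17m🬂[38;2;9;22;19m[48;2;9;20;17m🬂[38;2;9;22;19m[48;2;9;20;17m🬂[38;2;9;22;19m[48;2;9;20;17m🬂[0m
[38;2;8;19;15m[48;2;8;18;14m🬎[38;2;8;19;15m[48;2;8;18;14m🬎[38;2;8;19;15m[48;2;8;18;14m🬎[38;2;8;19;15m[48;2;8;18;14m🬎[38;2;8;19;15m[48;2;24;12;28m🬝[38;2;22;16;28m[48;2;68;33;79m🬆[38;2;45;22;53m[48;2;92;45;107m🬂[38;2;8;19;15m[48;2;99;49;115m🬊[38;2;8;19;15m[48;2;8;18;14m🬎[38;2;8;19;15m[48;2;8;18;14m🬎[38;2;8;19;15m[48;2;8;18;14m🬎[38;2;8;19;15m[48;2;8;18;14m🬎[0m
[38;2;7;17;12m[48;2;7;16;11m🬎[38;2;7;17;12m[48;2;7;16;11m🬎[38;2;7;17;12m[48;2;7;16;11m🬎[38;2;7;17;12m[48;2;7;16;11m🬎[38;2;45;21;51m[48;2;7;16;11m🬉[38;2;82;40;95m[48;2;105;51;122m▌[38;2;124;62;145m[48;2;223;157;244m🬴[38;2;128;63;149m[48;2;7;16;11m🬝[38;2;7;17;12m[48;2;7;16;11m🬎[38;2;7;17;12m[48;2;7;16;11m🬎[38;2;7;17;12m[48;2;7;16;11m🬎[38;2;7;17;12m[48;2;7;16;11m🬎[0m
[38;2;6;15;9m[48;2;6;14;8m🬎[38;2;6;15;9m[48;2;6;14;8m🬎[38;2;6;15;9m[48;2;6;14;8m🬎[38;2;6;15;9m[48;2;6;14;8m🬎[38;2;6;15;9m[48;2;6;14;8m🬎[38;2;100;49;116m[48;2;6;14;8m🬁[38;2;122;60;142m[48;2;6;14;8m🬂[38;2;6;15;9m[48;2;6;14;8m🬎[38;2;6;15;9m[48;2;6;14;8m🬎[38;2;6;15;9m[48;2;6;14;8m🬎[38;2;6;15;9m[48;2;6;14;8m🬎[38;2;6;15;9m[48;2;6;14;8m🬎[0m
[38;2;5;14;7m[48;2;5;13;5m🬂[38;2;5;14;7m[48;2;5;13;5m🬂[38;2;5;14;7m[48;2;5;13;5m🬂[38;2;5;14;7m[48;2;5;13;5m🬂[38;2;5;14;7m[48;2;5;13;5m🬂[38;2;5;14;7m[48;2;5;13;5m🬂[38;2;5;14;7m[48;2;5;13;5m🬂[38;2;5;14;7m[48;2;5;13;5m🬂[38;2;5;14;7m[48;2;5;13;5m🬂[38;2;5;14;7m[48;2;5;13;5m🬂[38;2;5;14;7m[48;2;5;13;5m🬂[38;2;5;14;7m[48;2;5;13;5m🬂[0m
</frame>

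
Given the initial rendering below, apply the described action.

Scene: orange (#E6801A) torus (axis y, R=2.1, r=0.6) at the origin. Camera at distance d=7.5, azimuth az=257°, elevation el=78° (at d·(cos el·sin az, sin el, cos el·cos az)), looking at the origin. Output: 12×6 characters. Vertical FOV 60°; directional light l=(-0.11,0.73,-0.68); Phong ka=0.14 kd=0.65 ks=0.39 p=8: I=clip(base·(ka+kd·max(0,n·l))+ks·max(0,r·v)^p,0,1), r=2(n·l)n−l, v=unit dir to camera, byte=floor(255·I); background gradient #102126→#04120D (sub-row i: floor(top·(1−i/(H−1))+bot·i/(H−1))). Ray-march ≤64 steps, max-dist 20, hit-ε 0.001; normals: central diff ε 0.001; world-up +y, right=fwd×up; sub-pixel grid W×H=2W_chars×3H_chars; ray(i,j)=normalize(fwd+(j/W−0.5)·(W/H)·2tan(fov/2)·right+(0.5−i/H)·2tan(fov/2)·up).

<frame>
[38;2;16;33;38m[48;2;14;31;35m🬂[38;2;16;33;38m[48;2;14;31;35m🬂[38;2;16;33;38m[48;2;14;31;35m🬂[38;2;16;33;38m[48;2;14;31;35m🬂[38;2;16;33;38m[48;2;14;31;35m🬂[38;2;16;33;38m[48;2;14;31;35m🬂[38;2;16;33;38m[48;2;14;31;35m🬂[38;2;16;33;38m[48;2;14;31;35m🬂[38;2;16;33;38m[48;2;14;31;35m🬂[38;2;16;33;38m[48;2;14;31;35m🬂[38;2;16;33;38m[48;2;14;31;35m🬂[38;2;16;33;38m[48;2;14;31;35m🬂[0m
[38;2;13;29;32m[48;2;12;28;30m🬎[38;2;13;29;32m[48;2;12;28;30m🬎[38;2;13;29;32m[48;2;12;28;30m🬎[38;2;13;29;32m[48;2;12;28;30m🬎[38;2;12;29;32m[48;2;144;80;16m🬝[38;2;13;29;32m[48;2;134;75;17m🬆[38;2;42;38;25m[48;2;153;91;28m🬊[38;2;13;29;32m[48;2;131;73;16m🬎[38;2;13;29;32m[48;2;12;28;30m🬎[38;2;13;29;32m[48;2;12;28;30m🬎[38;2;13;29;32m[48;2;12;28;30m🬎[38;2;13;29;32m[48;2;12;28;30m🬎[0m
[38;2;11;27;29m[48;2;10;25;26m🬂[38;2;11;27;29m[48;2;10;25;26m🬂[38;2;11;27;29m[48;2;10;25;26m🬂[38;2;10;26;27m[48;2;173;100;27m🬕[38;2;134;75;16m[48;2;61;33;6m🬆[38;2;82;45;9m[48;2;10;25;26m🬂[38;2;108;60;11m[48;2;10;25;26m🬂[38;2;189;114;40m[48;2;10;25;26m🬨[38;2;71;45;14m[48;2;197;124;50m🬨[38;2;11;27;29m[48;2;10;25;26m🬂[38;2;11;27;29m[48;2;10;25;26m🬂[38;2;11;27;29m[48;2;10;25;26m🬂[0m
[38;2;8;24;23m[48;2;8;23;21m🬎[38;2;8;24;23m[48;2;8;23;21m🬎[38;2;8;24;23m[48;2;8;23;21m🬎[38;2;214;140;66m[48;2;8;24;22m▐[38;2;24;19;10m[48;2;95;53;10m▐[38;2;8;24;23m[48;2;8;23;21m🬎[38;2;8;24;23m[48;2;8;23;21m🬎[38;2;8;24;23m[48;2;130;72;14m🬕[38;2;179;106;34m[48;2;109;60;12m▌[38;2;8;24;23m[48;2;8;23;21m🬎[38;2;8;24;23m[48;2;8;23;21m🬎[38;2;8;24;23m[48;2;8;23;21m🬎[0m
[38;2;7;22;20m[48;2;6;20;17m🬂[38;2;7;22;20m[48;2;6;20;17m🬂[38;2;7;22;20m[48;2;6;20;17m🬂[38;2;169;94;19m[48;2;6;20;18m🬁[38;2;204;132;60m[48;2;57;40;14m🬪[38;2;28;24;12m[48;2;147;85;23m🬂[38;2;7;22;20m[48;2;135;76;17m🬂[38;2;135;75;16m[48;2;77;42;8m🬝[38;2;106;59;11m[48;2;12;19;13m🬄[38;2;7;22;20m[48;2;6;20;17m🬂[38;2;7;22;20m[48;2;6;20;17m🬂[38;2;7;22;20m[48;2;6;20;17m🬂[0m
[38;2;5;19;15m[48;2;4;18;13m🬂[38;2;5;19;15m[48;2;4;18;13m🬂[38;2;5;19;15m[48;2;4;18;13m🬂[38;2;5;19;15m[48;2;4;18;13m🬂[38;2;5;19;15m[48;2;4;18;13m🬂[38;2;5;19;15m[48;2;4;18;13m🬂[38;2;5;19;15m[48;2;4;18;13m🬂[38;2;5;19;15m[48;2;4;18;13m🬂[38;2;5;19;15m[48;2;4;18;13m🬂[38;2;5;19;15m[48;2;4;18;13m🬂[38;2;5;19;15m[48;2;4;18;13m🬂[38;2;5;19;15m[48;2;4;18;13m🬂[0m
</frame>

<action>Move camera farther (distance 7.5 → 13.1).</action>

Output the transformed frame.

<frame>
[38;2;16;33;38m[48;2;14;31;35m🬂[38;2;16;33;38m[48;2;14;31;35m🬂[38;2;16;33;38m[48;2;14;31;35m🬂[38;2;16;33;38m[48;2;14;31;35m🬂[38;2;16;33;38m[48;2;14;31;35m🬂[38;2;16;33;38m[48;2;14;31;35m🬂[38;2;16;33;38m[48;2;14;31;35m🬂[38;2;16;33;38m[48;2;14;31;35m🬂[38;2;16;33;38m[48;2;14;31;35m🬂[38;2;16;33;38m[48;2;14;31;35m🬂[38;2;16;33;38m[48;2;14;31;35m🬂[38;2;16;33;38m[48;2;14;31;35m🬂[0m
[38;2;13;29;32m[48;2;12;28;30m🬎[38;2;13;29;32m[48;2;12;28;30m🬎[38;2;13;29;32m[48;2;12;28;30m🬎[38;2;13;29;32m[48;2;12;28;30m🬎[38;2;13;29;32m[48;2;12;28;30m🬎[38;2;13;29;32m[48;2;12;28;30m🬎[38;2;13;29;32m[48;2;12;28;30m🬎[38;2;13;29;32m[48;2;12;28;30m🬎[38;2;13;29;32m[48;2;12;28;30m🬎[38;2;13;29;32m[48;2;12;28;30m🬎[38;2;13;29;32m[48;2;12;28;30m🬎[38;2;13;29;32m[48;2;12;28;30m🬎[0m
[38;2;11;27;29m[48;2;10;25;26m🬂[38;2;11;27;29m[48;2;10;25;26m🬂[38;2;11;27;29m[48;2;10;25;26m🬂[38;2;11;27;29m[48;2;10;25;26m🬂[38;2;10;26;27m[48;2;156;87;17m🬝[38;2;119;66;13m[48;2;10;26;28m🬚[38;2;222;148;74m[48;2;50;39;20m🬇[38;2;34;31;20m[48;2;255;186;107m🬬[38;2;11;27;29m[48;2;10;25;26m🬂[38;2;11;27;29m[48;2;10;25;26m🬂[38;2;11;27;29m[48;2;10;25;26m🬂[38;2;11;27;29m[48;2;10;25;26m🬂[0m
[38;2;8;24;23m[48;2;8;23;21m🬎[38;2;8;24;23m[48;2;8;23;21m🬎[38;2;8;24;23m[48;2;8;23;21m🬎[38;2;8;24;23m[48;2;8;23;21m🬎[38;2;182;103;24m[48;2;8;23;22m🬉[38;2;48;34;14m[48;2;255;184;109m🬬[38;2;8;24;23m[48;2;112;62;12m🬎[38;2;151;84;18m[48;2;39;27;11m▌[38;2;8;24;23m[48;2;8;23;21m🬎[38;2;8;24;23m[48;2;8;23;21m🬎[38;2;8;24;23m[48;2;8;23;21m🬎[38;2;8;24;23m[48;2;8;23;21m🬎[0m
[38;2;7;22;20m[48;2;6;20;17m🬂[38;2;7;22;20m[48;2;6;20;17m🬂[38;2;7;22;20m[48;2;6;20;17m🬂[38;2;7;22;20m[48;2;6;20;17m🬂[38;2;7;22;20m[48;2;6;20;17m🬂[38;2;146;81;16m[48;2;6;20;18m🬁[38;2;119;66;13m[48;2;6;20;17m🬂[38;2;7;22;20m[48;2;6;20;17m🬂[38;2;7;22;20m[48;2;6;20;17m🬂[38;2;7;22;20m[48;2;6;20;17m🬂[38;2;7;22;20m[48;2;6;20;17m🬂[38;2;7;22;20m[48;2;6;20;17m🬂[0m
[38;2;5;19;15m[48;2;4;18;13m🬂[38;2;5;19;15m[48;2;4;18;13m🬂[38;2;5;19;15m[48;2;4;18;13m🬂[38;2;5;19;15m[48;2;4;18;13m🬂[38;2;5;19;15m[48;2;4;18;13m🬂[38;2;5;19;15m[48;2;4;18;13m🬂[38;2;5;19;15m[48;2;4;18;13m🬂[38;2;5;19;15m[48;2;4;18;13m🬂[38;2;5;19;15m[48;2;4;18;13m🬂[38;2;5;19;15m[48;2;4;18;13m🬂[38;2;5;19;15m[48;2;4;18;13m🬂[38;2;5;19;15m[48;2;4;18;13m🬂[0m
</frame>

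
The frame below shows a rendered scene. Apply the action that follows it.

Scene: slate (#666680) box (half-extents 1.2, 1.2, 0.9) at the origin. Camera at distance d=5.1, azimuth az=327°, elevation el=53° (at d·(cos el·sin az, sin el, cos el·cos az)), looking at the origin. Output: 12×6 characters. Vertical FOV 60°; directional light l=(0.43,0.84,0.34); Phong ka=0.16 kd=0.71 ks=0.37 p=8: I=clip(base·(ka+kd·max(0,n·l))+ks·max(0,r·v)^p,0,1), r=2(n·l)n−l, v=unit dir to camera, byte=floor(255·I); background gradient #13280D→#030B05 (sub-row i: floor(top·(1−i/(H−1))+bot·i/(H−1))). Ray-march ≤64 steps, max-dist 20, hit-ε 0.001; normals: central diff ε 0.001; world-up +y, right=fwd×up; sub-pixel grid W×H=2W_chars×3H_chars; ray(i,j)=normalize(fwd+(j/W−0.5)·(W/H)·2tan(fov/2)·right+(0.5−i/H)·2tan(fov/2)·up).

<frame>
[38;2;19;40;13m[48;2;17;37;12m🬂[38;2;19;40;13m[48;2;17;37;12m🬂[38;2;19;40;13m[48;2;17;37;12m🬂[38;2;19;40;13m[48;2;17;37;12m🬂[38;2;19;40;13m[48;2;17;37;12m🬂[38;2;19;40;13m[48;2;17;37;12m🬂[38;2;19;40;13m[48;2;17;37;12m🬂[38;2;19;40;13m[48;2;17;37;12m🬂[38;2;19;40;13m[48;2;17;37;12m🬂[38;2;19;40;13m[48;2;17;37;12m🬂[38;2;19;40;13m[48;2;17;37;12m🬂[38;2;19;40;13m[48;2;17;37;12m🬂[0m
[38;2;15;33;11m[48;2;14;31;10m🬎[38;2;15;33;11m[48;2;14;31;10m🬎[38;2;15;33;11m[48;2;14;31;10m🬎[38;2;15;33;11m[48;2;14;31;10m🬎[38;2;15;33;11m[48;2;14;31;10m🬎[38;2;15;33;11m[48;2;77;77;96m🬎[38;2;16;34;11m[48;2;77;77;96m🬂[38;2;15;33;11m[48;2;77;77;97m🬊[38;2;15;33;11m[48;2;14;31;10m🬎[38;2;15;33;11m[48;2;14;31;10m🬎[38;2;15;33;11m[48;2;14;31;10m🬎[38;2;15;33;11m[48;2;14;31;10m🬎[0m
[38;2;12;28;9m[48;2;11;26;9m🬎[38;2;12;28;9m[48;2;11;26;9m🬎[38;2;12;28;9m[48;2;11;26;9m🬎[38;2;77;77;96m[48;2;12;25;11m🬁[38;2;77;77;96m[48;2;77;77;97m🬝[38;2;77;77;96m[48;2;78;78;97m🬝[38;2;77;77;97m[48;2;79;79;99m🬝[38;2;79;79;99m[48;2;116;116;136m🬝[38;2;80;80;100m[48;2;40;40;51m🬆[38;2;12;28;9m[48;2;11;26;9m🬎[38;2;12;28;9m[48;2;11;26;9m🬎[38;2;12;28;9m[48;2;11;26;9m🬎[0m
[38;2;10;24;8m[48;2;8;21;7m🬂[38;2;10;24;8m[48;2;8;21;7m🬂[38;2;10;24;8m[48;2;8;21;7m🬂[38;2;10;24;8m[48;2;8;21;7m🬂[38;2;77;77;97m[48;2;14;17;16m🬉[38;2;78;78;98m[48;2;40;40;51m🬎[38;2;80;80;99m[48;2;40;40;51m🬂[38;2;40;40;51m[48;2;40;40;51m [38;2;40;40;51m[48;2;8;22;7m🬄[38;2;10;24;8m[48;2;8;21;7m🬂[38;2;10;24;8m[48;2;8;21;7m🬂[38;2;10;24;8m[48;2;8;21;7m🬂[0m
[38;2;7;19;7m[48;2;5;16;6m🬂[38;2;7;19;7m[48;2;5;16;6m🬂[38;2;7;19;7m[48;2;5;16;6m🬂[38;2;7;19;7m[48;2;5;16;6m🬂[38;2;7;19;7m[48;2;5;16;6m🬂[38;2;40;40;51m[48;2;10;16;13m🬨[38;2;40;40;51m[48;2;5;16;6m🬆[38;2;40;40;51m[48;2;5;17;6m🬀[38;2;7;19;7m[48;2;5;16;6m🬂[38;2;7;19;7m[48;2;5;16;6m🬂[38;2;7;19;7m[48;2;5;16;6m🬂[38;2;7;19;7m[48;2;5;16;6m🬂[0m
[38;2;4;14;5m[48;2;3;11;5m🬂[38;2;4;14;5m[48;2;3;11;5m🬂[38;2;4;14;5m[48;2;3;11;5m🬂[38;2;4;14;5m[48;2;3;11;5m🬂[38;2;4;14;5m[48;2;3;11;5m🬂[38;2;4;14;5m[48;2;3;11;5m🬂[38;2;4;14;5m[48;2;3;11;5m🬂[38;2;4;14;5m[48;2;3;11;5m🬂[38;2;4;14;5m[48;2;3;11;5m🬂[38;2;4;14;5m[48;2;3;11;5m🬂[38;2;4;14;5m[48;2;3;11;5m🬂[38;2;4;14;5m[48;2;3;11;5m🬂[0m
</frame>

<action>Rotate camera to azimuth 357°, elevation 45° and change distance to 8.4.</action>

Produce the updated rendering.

<frame>
[38;2;19;40;13m[48;2;17;37;12m🬂[38;2;19;40;13m[48;2;17;37;12m🬂[38;2;19;40;13m[48;2;17;37;12m🬂[38;2;19;40;13m[48;2;17;37;12m🬂[38;2;19;40;13m[48;2;17;37;12m🬂[38;2;19;40;13m[48;2;17;37;12m🬂[38;2;19;40;13m[48;2;17;37;12m🬂[38;2;19;40;13m[48;2;17;37;12m🬂[38;2;19;40;13m[48;2;17;37;12m🬂[38;2;19;40;13m[48;2;17;37;12m🬂[38;2;19;40;13m[48;2;17;37;12m🬂[38;2;19;40;13m[48;2;17;37;12m🬂[0m
[38;2;15;33;11m[48;2;14;31;10m🬎[38;2;15;33;11m[48;2;14;31;10m🬎[38;2;15;33;11m[48;2;14;31;10m🬎[38;2;15;33;11m[48;2;14;31;10m🬎[38;2;15;33;11m[48;2;14;31;10m🬎[38;2;15;33;11m[48;2;14;31;10m🬎[38;2;15;33;11m[48;2;14;31;10m🬎[38;2;15;33;11m[48;2;14;31;10m🬎[38;2;15;33;11m[48;2;14;31;10m🬎[38;2;15;33;11m[48;2;14;31;10m🬎[38;2;15;33;11m[48;2;14;31;10m🬎[38;2;15;33;11m[48;2;14;31;10m🬎[0m
[38;2;12;28;9m[48;2;11;26;9m🬎[38;2;12;28;9m[48;2;11;26;9m🬎[38;2;12;28;9m[48;2;11;26;9m🬎[38;2;12;28;9m[48;2;11;26;9m🬎[38;2;12;28;9m[48;2;11;26;9m🬎[38;2;13;29;10m[48;2;77;77;96m🬂[38;2;13;29;10m[48;2;77;77;96m🬂[38;2;77;77;96m[48;2;12;28;9m🬓[38;2;12;28;9m[48;2;11;26;9m🬎[38;2;12;28;9m[48;2;11;26;9m🬎[38;2;12;28;9m[48;2;11;26;9m🬎[38;2;12;28;9m[48;2;11;26;9m🬎[0m
[38;2;10;24;8m[48;2;8;21;7m🬂[38;2;10;24;8m[48;2;8;21;7m🬂[38;2;10;24;8m[48;2;8;21;7m🬂[38;2;10;24;8m[48;2;8;21;7m🬂[38;2;10;24;8m[48;2;8;21;7m🬂[38;2;40;40;51m[48;2;40;40;51m [38;2;40;40;51m[48;2;40;40;51m [38;2;40;40;51m[48;2;9;22;7m▌[38;2;10;24;8m[48;2;8;21;7m🬂[38;2;10;24;8m[48;2;8;21;7m🬂[38;2;10;24;8m[48;2;8;21;7m🬂[38;2;10;24;8m[48;2;8;21;7m🬂[0m
[38;2;7;19;7m[48;2;5;16;6m🬂[38;2;7;19;7m[48;2;5;16;6m🬂[38;2;7;19;7m[48;2;5;16;6m🬂[38;2;7;19;7m[48;2;5;16;6m🬂[38;2;7;19;7m[48;2;5;16;6m🬂[38;2;7;19;7m[48;2;5;16;6m🬂[38;2;7;19;7m[48;2;5;16;6m🬂[38;2;7;19;7m[48;2;5;16;6m🬂[38;2;7;19;7m[48;2;5;16;6m🬂[38;2;7;19;7m[48;2;5;16;6m🬂[38;2;7;19;7m[48;2;5;16;6m🬂[38;2;7;19;7m[48;2;5;16;6m🬂[0m
[38;2;4;14;5m[48;2;3;11;5m🬂[38;2;4;14;5m[48;2;3;11;5m🬂[38;2;4;14;5m[48;2;3;11;5m🬂[38;2;4;14;5m[48;2;3;11;5m🬂[38;2;4;14;5m[48;2;3;11;5m🬂[38;2;4;14;5m[48;2;3;11;5m🬂[38;2;4;14;5m[48;2;3;11;5m🬂[38;2;4;14;5m[48;2;3;11;5m🬂[38;2;4;14;5m[48;2;3;11;5m🬂[38;2;4;14;5m[48;2;3;11;5m🬂[38;2;4;14;5m[48;2;3;11;5m🬂[38;2;4;14;5m[48;2;3;11;5m🬂[0m
</frame>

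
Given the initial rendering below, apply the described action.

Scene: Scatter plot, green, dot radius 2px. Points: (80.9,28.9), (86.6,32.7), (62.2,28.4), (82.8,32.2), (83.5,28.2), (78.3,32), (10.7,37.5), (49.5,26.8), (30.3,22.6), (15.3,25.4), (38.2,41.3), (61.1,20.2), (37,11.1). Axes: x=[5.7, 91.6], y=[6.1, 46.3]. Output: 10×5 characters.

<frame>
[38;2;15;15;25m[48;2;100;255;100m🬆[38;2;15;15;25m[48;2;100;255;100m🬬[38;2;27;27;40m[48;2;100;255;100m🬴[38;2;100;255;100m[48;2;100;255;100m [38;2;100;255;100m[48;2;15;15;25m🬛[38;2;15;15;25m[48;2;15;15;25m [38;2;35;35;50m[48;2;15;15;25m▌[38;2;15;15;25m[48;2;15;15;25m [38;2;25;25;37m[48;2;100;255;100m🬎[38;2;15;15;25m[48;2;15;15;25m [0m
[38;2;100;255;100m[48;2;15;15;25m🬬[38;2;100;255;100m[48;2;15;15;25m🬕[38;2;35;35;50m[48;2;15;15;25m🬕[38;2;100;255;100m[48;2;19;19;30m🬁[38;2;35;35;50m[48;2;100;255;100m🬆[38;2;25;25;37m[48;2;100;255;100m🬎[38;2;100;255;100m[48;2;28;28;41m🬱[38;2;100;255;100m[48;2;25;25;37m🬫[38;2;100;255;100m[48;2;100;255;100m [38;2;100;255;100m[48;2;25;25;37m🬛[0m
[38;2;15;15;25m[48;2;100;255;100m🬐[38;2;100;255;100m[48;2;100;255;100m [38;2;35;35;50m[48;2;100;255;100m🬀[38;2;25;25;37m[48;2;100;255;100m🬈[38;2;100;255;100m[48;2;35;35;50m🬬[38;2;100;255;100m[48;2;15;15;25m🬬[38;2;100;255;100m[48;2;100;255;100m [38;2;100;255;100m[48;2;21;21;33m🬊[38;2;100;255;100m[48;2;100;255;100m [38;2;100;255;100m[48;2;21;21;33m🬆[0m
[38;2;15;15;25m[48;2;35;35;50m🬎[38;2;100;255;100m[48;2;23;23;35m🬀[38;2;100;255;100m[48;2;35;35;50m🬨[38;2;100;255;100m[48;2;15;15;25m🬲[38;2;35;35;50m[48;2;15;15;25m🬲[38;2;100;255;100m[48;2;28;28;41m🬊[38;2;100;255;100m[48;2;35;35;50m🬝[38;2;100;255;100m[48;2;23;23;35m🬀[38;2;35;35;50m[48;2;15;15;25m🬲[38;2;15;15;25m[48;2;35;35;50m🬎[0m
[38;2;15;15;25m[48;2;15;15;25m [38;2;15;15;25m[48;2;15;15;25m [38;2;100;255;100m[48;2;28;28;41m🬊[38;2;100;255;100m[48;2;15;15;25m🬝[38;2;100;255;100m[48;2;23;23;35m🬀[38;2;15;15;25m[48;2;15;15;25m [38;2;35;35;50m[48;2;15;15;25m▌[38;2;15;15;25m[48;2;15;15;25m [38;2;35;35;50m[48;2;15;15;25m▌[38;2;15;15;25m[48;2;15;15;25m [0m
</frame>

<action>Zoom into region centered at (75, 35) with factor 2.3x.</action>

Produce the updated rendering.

<frame>
[38;2;15;15;25m[48;2;15;15;25m [38;2;15;15;25m[48;2;15;15;25m [38;2;35;35;50m[48;2;15;15;25m▌[38;2;15;15;25m[48;2;15;15;25m [38;2;35;35;50m[48;2;15;15;25m▌[38;2;15;15;25m[48;2;15;15;25m [38;2;35;35;50m[48;2;15;15;25m▌[38;2;15;15;25m[48;2;15;15;25m [38;2;35;35;50m[48;2;15;15;25m▌[38;2;15;15;25m[48;2;15;15;25m [0m
[38;2;35;35;50m[48;2;15;15;25m🬂[38;2;35;35;50m[48;2;15;15;25m🬂[38;2;35;35;50m[48;2;15;15;25m🬕[38;2;35;35;50m[48;2;15;15;25m🬂[38;2;35;35;50m[48;2;15;15;25m🬕[38;2;35;35;50m[48;2;15;15;25m🬂[38;2;35;35;50m[48;2;15;15;25m🬕[38;2;35;35;50m[48;2;15;15;25m🬂[38;2;35;35;50m[48;2;15;15;25m🬕[38;2;35;35;50m[48;2;15;15;25m🬂[0m
[38;2;15;15;25m[48;2;35;35;50m🬰[38;2;15;15;25m[48;2;35;35;50m🬰[38;2;35;35;50m[48;2;15;15;25m🬛[38;2;15;15;25m[48;2;35;35;50m🬰[38;2;35;35;50m[48;2;15;15;25m🬛[38;2;21;21;33m[48;2;100;255;100m🬆[38;2;28;28;41m[48;2;100;255;100m🬆[38;2;15;15;25m[48;2;100;255;100m🬀[38;2;28;28;41m[48;2;100;255;100m🬊[38;2;15;15;25m[48;2;35;35;50m🬰[0m
[38;2;19;19;30m[48;2;100;255;100m🬝[38;2;15;15;25m[48;2;100;255;100m🬊[38;2;35;35;50m[48;2;15;15;25m🬲[38;2;15;15;25m[48;2;35;35;50m🬎[38;2;100;255;100m[48;2;31;31;45m🬁[38;2;100;255;100m[48;2;100;255;100m [38;2;100;255;100m[48;2;100;255;100m [38;2;100;255;100m[48;2;35;35;50m🬝[38;2;100;255;100m[48;2;27;27;40m🬀[38;2;15;15;25m[48;2;35;35;50m🬎[0m
[38;2;100;255;100m[48;2;15;15;25m🬊[38;2;100;255;100m[48;2;15;15;25m🬝[38;2;100;255;100m[48;2;23;23;35m🬀[38;2;15;15;25m[48;2;15;15;25m [38;2;35;35;50m[48;2;15;15;25m▌[38;2;15;15;25m[48;2;100;255;100m🬺[38;2;100;255;100m[48;2;35;35;50m🬬[38;2;100;255;100m[48;2;15;15;25m🬆[38;2;35;35;50m[48;2;15;15;25m▌[38;2;15;15;25m[48;2;15;15;25m [0m
</frame>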